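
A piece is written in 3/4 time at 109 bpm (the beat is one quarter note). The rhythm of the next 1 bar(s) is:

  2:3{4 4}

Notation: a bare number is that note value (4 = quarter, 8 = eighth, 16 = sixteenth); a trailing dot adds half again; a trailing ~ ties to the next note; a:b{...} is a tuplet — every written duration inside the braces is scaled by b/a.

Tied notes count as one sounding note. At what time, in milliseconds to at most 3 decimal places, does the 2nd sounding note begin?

note 2 onset = 3/2b = 825.688ms

1. 0.0ms @ 0 + 825.688ms (3/2)
2. 825.688ms @ 3/2 + 825.688ms (3/2)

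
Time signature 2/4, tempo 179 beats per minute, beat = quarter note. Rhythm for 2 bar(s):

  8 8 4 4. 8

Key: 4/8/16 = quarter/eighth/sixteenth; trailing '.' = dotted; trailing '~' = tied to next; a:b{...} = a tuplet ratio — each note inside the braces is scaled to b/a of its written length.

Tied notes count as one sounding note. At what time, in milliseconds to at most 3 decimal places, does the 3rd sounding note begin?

1. 0.0ms @ 0 + 167.598ms (1/2)
2. 167.598ms @ 1/2 + 167.598ms (1/2)
3. 335.196ms @ 1 + 335.196ms (1)
4. 670.391ms @ 2 + 502.793ms (3/2)
5. 1173.184ms @ 7/2 + 167.598ms (1/2)

note 3 onset = 1b = 335.196ms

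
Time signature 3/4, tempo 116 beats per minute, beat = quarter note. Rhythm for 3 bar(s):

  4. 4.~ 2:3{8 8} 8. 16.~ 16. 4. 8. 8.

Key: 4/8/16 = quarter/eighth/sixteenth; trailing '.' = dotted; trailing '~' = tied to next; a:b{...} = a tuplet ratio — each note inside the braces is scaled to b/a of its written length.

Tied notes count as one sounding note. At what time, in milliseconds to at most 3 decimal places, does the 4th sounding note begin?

note 4 onset = 9/2b = 2327.586ms

1. 0.0ms @ 0 + 775.862ms (3/2)
2. 775.862ms @ 3/2 + 1163.793ms (9/4)
3. 1939.655ms @ 15/4 + 387.931ms (3/4)
4. 2327.586ms @ 9/2 + 387.931ms (3/4)
5. 2715.517ms @ 21/4 + 387.931ms (3/4)
6. 3103.448ms @ 6 + 775.862ms (3/2)
7. 3879.31ms @ 15/2 + 387.931ms (3/4)
8. 4267.241ms @ 33/4 + 387.931ms (3/4)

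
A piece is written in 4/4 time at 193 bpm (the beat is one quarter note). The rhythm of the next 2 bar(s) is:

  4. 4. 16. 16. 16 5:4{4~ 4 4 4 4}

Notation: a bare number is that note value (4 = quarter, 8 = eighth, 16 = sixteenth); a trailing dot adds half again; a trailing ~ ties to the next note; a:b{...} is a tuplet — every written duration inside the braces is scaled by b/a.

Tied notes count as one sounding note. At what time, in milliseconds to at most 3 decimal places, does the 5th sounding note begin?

1. 0.0ms @ 0 + 466.321ms (3/2)
2. 466.321ms @ 3/2 + 466.321ms (3/2)
3. 932.642ms @ 3 + 116.58ms (3/8)
4. 1049.223ms @ 27/8 + 116.58ms (3/8)
5. 1165.803ms @ 15/4 + 77.72ms (1/4)
6. 1243.523ms @ 4 + 497.409ms (8/5)
7. 1740.933ms @ 28/5 + 248.705ms (4/5)
8. 1989.637ms @ 32/5 + 248.705ms (4/5)
9. 2238.342ms @ 36/5 + 248.705ms (4/5)

note 5 onset = 15/4b = 1165.803ms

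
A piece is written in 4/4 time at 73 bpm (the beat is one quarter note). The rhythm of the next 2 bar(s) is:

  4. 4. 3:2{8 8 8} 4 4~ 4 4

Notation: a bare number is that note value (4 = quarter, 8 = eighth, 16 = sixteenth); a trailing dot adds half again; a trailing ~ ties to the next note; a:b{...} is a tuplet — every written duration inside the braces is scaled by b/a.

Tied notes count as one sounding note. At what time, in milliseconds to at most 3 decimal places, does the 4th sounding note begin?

1. 0.0ms @ 0 + 1232.877ms (3/2)
2. 1232.877ms @ 3/2 + 1232.877ms (3/2)
3. 2465.753ms @ 3 + 273.973ms (1/3)
4. 2739.726ms @ 10/3 + 273.973ms (1/3)
5. 3013.699ms @ 11/3 + 273.973ms (1/3)
6. 3287.671ms @ 4 + 821.918ms (1)
7. 4109.589ms @ 5 + 1643.836ms (2)
8. 5753.425ms @ 7 + 821.918ms (1)

note 4 onset = 10/3b = 2739.726ms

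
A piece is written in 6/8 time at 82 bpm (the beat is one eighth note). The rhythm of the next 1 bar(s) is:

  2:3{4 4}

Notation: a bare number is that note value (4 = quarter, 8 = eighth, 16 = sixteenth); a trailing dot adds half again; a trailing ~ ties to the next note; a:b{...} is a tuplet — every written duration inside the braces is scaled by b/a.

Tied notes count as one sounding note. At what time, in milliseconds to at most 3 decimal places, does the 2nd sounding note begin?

note 2 onset = 3b = 2195.122ms

1. 0.0ms @ 0 + 2195.122ms (3)
2. 2195.122ms @ 3 + 2195.122ms (3)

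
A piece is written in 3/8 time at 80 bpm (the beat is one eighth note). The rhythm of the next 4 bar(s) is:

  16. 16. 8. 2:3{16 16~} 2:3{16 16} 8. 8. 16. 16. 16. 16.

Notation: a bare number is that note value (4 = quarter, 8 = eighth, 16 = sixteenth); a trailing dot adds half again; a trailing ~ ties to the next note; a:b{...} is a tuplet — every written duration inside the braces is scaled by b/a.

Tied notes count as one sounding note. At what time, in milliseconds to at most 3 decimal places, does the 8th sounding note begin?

note 8 onset = 15/2b = 5625.0ms

1. 0.0ms @ 0 + 562.5ms (3/4)
2. 562.5ms @ 3/4 + 562.5ms (3/4)
3. 1125.0ms @ 3/2 + 1125.0ms (3/2)
4. 2250.0ms @ 3 + 562.5ms (3/4)
5. 2812.5ms @ 15/4 + 1125.0ms (3/2)
6. 3937.5ms @ 21/4 + 562.5ms (3/4)
7. 4500.0ms @ 6 + 1125.0ms (3/2)
8. 5625.0ms @ 15/2 + 1125.0ms (3/2)
9. 6750.0ms @ 9 + 562.5ms (3/4)
10. 7312.5ms @ 39/4 + 562.5ms (3/4)
11. 7875.0ms @ 21/2 + 562.5ms (3/4)
12. 8437.5ms @ 45/4 + 562.5ms (3/4)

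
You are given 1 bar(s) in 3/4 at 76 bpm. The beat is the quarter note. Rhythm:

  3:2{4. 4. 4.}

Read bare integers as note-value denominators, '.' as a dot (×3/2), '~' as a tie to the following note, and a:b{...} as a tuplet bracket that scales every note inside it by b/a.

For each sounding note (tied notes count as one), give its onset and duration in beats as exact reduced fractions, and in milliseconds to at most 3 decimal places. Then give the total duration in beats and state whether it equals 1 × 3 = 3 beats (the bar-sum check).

1) 0.0ms=0b +789.474ms=1b
2) 789.474ms=1b +789.474ms=1b
3) 1578.947ms=2b +789.474ms=1b
Σ=3b of 3 (76bpm 3/4) — PASS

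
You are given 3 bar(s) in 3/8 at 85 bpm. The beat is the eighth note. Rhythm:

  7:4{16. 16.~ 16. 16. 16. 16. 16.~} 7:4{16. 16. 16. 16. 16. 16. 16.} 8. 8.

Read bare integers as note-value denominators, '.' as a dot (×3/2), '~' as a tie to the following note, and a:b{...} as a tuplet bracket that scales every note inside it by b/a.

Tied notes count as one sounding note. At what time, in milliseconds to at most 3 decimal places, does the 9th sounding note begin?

note 9 onset = 30/7b = 3025.21ms

1. 0.0ms @ 0 + 302.521ms (3/7)
2. 302.521ms @ 3/7 + 605.042ms (6/7)
3. 907.563ms @ 9/7 + 302.521ms (3/7)
4. 1210.084ms @ 12/7 + 302.521ms (3/7)
5. 1512.605ms @ 15/7 + 302.521ms (3/7)
6. 1815.126ms @ 18/7 + 605.042ms (6/7)
7. 2420.168ms @ 24/7 + 302.521ms (3/7)
8. 2722.689ms @ 27/7 + 302.521ms (3/7)
9. 3025.21ms @ 30/7 + 302.521ms (3/7)
10. 3327.731ms @ 33/7 + 302.521ms (3/7)
11. 3630.252ms @ 36/7 + 302.521ms (3/7)
12. 3932.773ms @ 39/7 + 302.521ms (3/7)
13. 4235.294ms @ 6 + 1058.824ms (3/2)
14. 5294.118ms @ 15/2 + 1058.824ms (3/2)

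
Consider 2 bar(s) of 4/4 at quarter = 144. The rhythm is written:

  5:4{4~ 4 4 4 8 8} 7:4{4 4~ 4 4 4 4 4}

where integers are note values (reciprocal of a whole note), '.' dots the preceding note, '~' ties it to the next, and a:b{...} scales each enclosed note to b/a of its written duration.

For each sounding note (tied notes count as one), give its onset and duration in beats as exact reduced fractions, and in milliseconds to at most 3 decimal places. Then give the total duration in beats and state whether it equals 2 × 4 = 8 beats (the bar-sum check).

1) 0.0ms=0b +666.667ms=8/5b
2) 666.667ms=8/5b +333.333ms=4/5b
3) 1000.0ms=12/5b +333.333ms=4/5b
4) 1333.333ms=16/5b +166.667ms=2/5b
5) 1500.0ms=18/5b +166.667ms=2/5b
6) 1666.667ms=4b +238.095ms=4/7b
7) 1904.762ms=32/7b +476.19ms=8/7b
8) 2380.952ms=40/7b +238.095ms=4/7b
9) 2619.048ms=44/7b +238.095ms=4/7b
10) 2857.143ms=48/7b +238.095ms=4/7b
11) 3095.238ms=52/7b +238.095ms=4/7b
Σ=8b of 8 (144bpm 4/4) — PASS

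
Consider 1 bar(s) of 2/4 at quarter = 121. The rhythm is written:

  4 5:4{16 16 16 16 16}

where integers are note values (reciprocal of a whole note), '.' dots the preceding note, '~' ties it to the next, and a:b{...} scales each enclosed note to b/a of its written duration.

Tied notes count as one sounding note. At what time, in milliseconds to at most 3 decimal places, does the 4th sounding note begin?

1. 0.0ms @ 0 + 495.868ms (1)
2. 495.868ms @ 1 + 99.174ms (1/5)
3. 595.041ms @ 6/5 + 99.174ms (1/5)
4. 694.215ms @ 7/5 + 99.174ms (1/5)
5. 793.388ms @ 8/5 + 99.174ms (1/5)
6. 892.562ms @ 9/5 + 99.174ms (1/5)

note 4 onset = 7/5b = 694.215ms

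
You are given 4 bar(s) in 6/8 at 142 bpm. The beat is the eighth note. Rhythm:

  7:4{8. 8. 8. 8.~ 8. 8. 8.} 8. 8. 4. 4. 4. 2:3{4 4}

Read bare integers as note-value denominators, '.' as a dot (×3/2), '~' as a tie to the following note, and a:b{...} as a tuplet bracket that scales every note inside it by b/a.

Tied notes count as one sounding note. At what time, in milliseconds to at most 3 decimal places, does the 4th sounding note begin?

1. 0.0ms @ 0 + 362.173ms (6/7)
2. 362.173ms @ 6/7 + 362.173ms (6/7)
3. 724.346ms @ 12/7 + 362.173ms (6/7)
4. 1086.519ms @ 18/7 + 724.346ms (12/7)
5. 1810.865ms @ 30/7 + 362.173ms (6/7)
6. 2173.038ms @ 36/7 + 362.173ms (6/7)
7. 2535.211ms @ 6 + 633.803ms (3/2)
8. 3169.014ms @ 15/2 + 633.803ms (3/2)
9. 3802.817ms @ 9 + 1267.606ms (3)
10. 5070.423ms @ 12 + 1267.606ms (3)
11. 6338.028ms @ 15 + 1267.606ms (3)
12. 7605.634ms @ 18 + 1267.606ms (3)
13. 8873.239ms @ 21 + 1267.606ms (3)

note 4 onset = 18/7b = 1086.519ms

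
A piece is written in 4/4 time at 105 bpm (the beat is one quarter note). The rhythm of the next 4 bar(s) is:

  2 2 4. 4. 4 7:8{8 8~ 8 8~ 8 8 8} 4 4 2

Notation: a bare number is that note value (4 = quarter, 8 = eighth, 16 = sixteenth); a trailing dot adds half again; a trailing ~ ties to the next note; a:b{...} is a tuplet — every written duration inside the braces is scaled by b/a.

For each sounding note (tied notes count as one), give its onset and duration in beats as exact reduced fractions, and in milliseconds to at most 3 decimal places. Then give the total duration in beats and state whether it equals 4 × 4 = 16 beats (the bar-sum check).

1) 0.0ms=0b +1142.857ms=2b
2) 1142.857ms=2b +1142.857ms=2b
3) 2285.714ms=4b +857.143ms=3/2b
4) 3142.857ms=11/2b +857.143ms=3/2b
5) 4000.0ms=7b +571.429ms=1b
6) 4571.429ms=8b +326.531ms=4/7b
7) 4897.959ms=60/7b +653.061ms=8/7b
8) 5551.02ms=68/7b +653.061ms=8/7b
9) 6204.082ms=76/7b +326.531ms=4/7b
10) 6530.612ms=80/7b +326.531ms=4/7b
11) 6857.143ms=12b +571.429ms=1b
12) 7428.571ms=13b +571.429ms=1b
13) 8000.0ms=14b +1142.857ms=2b
Σ=16b of 16 (105bpm 4/4) — PASS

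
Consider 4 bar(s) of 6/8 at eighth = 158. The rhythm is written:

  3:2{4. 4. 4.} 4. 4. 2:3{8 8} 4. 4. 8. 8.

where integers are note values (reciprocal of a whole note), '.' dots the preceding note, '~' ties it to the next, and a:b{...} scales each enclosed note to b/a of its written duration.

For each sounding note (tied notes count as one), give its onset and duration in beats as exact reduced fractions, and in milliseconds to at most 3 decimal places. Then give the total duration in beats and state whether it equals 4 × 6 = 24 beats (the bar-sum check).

1) 0.0ms=0b +759.494ms=2b
2) 759.494ms=2b +759.494ms=2b
3) 1518.987ms=4b +759.494ms=2b
4) 2278.481ms=6b +1139.241ms=3b
5) 3417.722ms=9b +1139.241ms=3b
6) 4556.962ms=12b +569.62ms=3/2b
7) 5126.582ms=27/2b +569.62ms=3/2b
8) 5696.203ms=15b +1139.241ms=3b
9) 6835.443ms=18b +1139.241ms=3b
10) 7974.684ms=21b +569.62ms=3/2b
11) 8544.304ms=45/2b +569.62ms=3/2b
Σ=24b of 24 (158bpm 6/8) — PASS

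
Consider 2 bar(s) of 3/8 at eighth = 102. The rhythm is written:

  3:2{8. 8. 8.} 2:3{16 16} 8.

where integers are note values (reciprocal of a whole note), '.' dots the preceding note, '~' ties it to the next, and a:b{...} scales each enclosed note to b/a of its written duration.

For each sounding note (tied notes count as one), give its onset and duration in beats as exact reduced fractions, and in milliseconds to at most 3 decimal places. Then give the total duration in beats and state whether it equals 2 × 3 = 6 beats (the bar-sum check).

1) 0.0ms=0b +588.235ms=1b
2) 588.235ms=1b +588.235ms=1b
3) 1176.471ms=2b +588.235ms=1b
4) 1764.706ms=3b +441.176ms=3/4b
5) 2205.882ms=15/4b +441.176ms=3/4b
6) 2647.059ms=9/2b +882.353ms=3/2b
Σ=6b of 6 (102bpm 3/8) — PASS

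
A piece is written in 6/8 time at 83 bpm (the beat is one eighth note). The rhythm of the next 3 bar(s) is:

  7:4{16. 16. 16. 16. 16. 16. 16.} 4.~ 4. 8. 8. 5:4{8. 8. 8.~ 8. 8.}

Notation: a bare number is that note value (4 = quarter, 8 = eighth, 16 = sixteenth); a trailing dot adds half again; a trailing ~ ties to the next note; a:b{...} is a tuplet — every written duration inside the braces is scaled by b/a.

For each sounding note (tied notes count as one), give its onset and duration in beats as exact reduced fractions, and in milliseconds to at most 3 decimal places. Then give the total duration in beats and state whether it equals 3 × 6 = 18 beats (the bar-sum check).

1) 0.0ms=0b +309.811ms=3/7b
2) 309.811ms=3/7b +309.811ms=3/7b
3) 619.621ms=6/7b +309.811ms=3/7b
4) 929.432ms=9/7b +309.811ms=3/7b
5) 1239.243ms=12/7b +309.811ms=3/7b
6) 1549.053ms=15/7b +309.811ms=3/7b
7) 1858.864ms=18/7b +309.811ms=3/7b
8) 2168.675ms=3b +4337.349ms=6b
9) 6506.024ms=9b +1084.337ms=3/2b
10) 7590.361ms=21/2b +1084.337ms=3/2b
11) 8674.699ms=12b +867.47ms=6/5b
12) 9542.169ms=66/5b +867.47ms=6/5b
13) 10409.639ms=72/5b +1734.94ms=12/5b
14) 12144.578ms=84/5b +867.47ms=6/5b
Σ=18b of 18 (83bpm 6/8) — PASS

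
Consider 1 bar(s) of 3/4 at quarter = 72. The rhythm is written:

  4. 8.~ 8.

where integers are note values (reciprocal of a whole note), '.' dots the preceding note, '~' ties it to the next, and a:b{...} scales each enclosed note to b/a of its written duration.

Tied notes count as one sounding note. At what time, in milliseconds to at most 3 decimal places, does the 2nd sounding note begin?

note 2 onset = 3/2b = 1250.0ms

1. 0.0ms @ 0 + 1250.0ms (3/2)
2. 1250.0ms @ 3/2 + 1250.0ms (3/2)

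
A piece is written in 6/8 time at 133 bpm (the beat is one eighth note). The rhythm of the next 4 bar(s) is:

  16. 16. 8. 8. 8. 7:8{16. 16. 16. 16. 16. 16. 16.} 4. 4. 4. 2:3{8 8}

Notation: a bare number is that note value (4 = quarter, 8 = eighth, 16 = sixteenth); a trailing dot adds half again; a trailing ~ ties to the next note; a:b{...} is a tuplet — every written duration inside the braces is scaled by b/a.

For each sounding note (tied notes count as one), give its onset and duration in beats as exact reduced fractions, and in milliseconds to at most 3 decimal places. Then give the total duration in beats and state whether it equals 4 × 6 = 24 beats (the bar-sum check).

1) 0.0ms=0b +338.346ms=3/4b
2) 338.346ms=3/4b +338.346ms=3/4b
3) 676.692ms=3/2b +676.692ms=3/2b
4) 1353.383ms=3b +676.692ms=3/2b
5) 2030.075ms=9/2b +676.692ms=3/2b
6) 2706.767ms=6b +386.681ms=6/7b
7) 3093.448ms=48/7b +386.681ms=6/7b
8) 3480.129ms=54/7b +386.681ms=6/7b
9) 3866.81ms=60/7b +386.681ms=6/7b
10) 4253.491ms=66/7b +386.681ms=6/7b
11) 4640.172ms=72/7b +386.681ms=6/7b
12) 5026.853ms=78/7b +386.681ms=6/7b
13) 5413.534ms=12b +1353.383ms=3b
14) 6766.917ms=15b +1353.383ms=3b
15) 8120.301ms=18b +1353.383ms=3b
16) 9473.684ms=21b +676.692ms=3/2b
17) 10150.376ms=45/2b +676.692ms=3/2b
Σ=24b of 24 (133bpm 6/8) — PASS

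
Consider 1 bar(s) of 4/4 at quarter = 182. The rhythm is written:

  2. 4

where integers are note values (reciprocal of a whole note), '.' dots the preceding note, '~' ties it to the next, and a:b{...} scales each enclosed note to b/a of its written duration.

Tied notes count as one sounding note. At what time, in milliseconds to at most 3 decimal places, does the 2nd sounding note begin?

1. 0.0ms @ 0 + 989.011ms (3)
2. 989.011ms @ 3 + 329.67ms (1)

note 2 onset = 3b = 989.011ms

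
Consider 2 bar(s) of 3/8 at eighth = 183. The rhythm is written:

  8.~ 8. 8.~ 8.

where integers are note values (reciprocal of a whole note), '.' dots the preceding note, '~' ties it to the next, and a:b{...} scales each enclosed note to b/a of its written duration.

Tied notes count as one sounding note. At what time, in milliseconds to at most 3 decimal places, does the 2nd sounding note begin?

1. 0.0ms @ 0 + 983.607ms (3)
2. 983.607ms @ 3 + 983.607ms (3)

note 2 onset = 3b = 983.607ms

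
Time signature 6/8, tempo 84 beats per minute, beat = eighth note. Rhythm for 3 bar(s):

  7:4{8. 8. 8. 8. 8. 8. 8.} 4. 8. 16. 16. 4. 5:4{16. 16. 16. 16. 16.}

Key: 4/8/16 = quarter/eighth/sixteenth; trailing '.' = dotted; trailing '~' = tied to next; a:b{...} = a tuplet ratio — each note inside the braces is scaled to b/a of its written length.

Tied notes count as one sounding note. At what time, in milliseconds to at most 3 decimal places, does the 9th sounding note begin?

1. 0.0ms @ 0 + 612.245ms (6/7)
2. 612.245ms @ 6/7 + 612.245ms (6/7)
3. 1224.49ms @ 12/7 + 612.245ms (6/7)
4. 1836.735ms @ 18/7 + 612.245ms (6/7)
5. 2448.98ms @ 24/7 + 612.245ms (6/7)
6. 3061.224ms @ 30/7 + 612.245ms (6/7)
7. 3673.469ms @ 36/7 + 612.245ms (6/7)
8. 4285.714ms @ 6 + 2142.857ms (3)
9. 6428.571ms @ 9 + 1071.429ms (3/2)
10. 7500.0ms @ 21/2 + 535.714ms (3/4)
11. 8035.714ms @ 45/4 + 535.714ms (3/4)
12. 8571.429ms @ 12 + 2142.857ms (3)
13. 10714.286ms @ 15 + 428.571ms (3/5)
14. 11142.857ms @ 78/5 + 428.571ms (3/5)
15. 11571.429ms @ 81/5 + 428.571ms (3/5)
16. 12000.0ms @ 84/5 + 428.571ms (3/5)
17. 12428.571ms @ 87/5 + 428.571ms (3/5)

note 9 onset = 9b = 6428.571ms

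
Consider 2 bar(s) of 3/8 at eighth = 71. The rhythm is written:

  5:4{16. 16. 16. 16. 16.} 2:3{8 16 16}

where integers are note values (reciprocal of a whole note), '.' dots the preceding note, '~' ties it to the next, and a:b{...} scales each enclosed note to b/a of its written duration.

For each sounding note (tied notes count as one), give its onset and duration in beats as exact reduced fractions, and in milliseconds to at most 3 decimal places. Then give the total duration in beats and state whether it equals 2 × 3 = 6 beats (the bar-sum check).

1) 0.0ms=0b +507.042ms=3/5b
2) 507.042ms=3/5b +507.042ms=3/5b
3) 1014.085ms=6/5b +507.042ms=3/5b
4) 1521.127ms=9/5b +507.042ms=3/5b
5) 2028.169ms=12/5b +507.042ms=3/5b
6) 2535.211ms=3b +1267.606ms=3/2b
7) 3802.817ms=9/2b +633.803ms=3/4b
8) 4436.62ms=21/4b +633.803ms=3/4b
Σ=6b of 6 (71bpm 3/8) — PASS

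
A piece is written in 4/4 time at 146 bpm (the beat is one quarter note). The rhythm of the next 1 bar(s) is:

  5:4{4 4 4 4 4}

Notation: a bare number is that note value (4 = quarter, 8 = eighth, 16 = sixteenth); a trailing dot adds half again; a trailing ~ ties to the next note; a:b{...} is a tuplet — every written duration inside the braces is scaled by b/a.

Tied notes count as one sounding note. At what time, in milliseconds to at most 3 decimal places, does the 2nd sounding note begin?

note 2 onset = 4/5b = 328.767ms

1. 0.0ms @ 0 + 328.767ms (4/5)
2. 328.767ms @ 4/5 + 328.767ms (4/5)
3. 657.534ms @ 8/5 + 328.767ms (4/5)
4. 986.301ms @ 12/5 + 328.767ms (4/5)
5. 1315.068ms @ 16/5 + 328.767ms (4/5)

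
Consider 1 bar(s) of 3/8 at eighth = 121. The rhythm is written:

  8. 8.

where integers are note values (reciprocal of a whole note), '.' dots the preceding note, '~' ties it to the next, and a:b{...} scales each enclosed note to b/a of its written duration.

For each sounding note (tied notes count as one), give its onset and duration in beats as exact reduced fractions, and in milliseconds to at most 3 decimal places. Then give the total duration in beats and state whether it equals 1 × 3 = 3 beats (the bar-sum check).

1) 0.0ms=0b +743.802ms=3/2b
2) 743.802ms=3/2b +743.802ms=3/2b
Σ=3b of 3 (121bpm 3/8) — PASS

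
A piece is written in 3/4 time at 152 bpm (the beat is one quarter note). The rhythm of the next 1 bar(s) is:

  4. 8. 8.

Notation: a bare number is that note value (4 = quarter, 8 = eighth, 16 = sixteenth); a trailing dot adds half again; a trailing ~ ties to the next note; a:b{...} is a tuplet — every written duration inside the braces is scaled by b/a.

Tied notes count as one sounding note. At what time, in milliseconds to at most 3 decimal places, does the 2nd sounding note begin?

1. 0.0ms @ 0 + 592.105ms (3/2)
2. 592.105ms @ 3/2 + 296.053ms (3/4)
3. 888.158ms @ 9/4 + 296.053ms (3/4)

note 2 onset = 3/2b = 592.105ms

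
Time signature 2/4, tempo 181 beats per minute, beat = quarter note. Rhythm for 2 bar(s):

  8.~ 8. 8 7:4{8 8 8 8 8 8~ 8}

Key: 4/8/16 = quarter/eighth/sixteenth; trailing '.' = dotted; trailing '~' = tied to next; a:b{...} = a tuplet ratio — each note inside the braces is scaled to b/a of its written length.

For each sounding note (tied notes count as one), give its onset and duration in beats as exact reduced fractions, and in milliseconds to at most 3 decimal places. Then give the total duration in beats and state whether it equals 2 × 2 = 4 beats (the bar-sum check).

1) 0.0ms=0b +497.238ms=3/2b
2) 497.238ms=3/2b +165.746ms=1/2b
3) 662.983ms=2b +94.712ms=2/7b
4) 757.695ms=16/7b +94.712ms=2/7b
5) 852.407ms=18/7b +94.712ms=2/7b
6) 947.119ms=20/7b +94.712ms=2/7b
7) 1041.831ms=22/7b +94.712ms=2/7b
8) 1136.543ms=24/7b +189.424ms=4/7b
Σ=4b of 4 (181bpm 2/4) — PASS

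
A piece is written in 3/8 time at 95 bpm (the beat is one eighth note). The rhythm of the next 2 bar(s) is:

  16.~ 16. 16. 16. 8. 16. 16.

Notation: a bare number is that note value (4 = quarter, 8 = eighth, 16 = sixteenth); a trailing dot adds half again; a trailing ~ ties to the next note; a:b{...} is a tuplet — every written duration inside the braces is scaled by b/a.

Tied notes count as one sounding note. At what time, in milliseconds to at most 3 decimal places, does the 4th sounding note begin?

note 4 onset = 3b = 1894.737ms

1. 0.0ms @ 0 + 947.368ms (3/2)
2. 947.368ms @ 3/2 + 473.684ms (3/4)
3. 1421.053ms @ 9/4 + 473.684ms (3/4)
4. 1894.737ms @ 3 + 947.368ms (3/2)
5. 2842.105ms @ 9/2 + 473.684ms (3/4)
6. 3315.789ms @ 21/4 + 473.684ms (3/4)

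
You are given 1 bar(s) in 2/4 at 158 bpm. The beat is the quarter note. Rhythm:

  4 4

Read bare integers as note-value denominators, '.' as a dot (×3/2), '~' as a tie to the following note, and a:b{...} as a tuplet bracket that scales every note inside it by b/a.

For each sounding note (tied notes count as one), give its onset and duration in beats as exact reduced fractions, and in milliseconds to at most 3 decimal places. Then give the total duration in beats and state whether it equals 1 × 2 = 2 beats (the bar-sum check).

1) 0.0ms=0b +379.747ms=1b
2) 379.747ms=1b +379.747ms=1b
Σ=2b of 2 (158bpm 2/4) — PASS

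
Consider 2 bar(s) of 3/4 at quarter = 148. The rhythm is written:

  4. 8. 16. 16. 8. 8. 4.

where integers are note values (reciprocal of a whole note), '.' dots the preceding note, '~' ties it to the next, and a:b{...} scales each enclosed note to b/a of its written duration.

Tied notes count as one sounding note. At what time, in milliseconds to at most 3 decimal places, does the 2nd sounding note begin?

1. 0.0ms @ 0 + 608.108ms (3/2)
2. 608.108ms @ 3/2 + 304.054ms (3/4)
3. 912.162ms @ 9/4 + 152.027ms (3/8)
4. 1064.189ms @ 21/8 + 152.027ms (3/8)
5. 1216.216ms @ 3 + 304.054ms (3/4)
6. 1520.27ms @ 15/4 + 304.054ms (3/4)
7. 1824.324ms @ 9/2 + 608.108ms (3/2)

note 2 onset = 3/2b = 608.108ms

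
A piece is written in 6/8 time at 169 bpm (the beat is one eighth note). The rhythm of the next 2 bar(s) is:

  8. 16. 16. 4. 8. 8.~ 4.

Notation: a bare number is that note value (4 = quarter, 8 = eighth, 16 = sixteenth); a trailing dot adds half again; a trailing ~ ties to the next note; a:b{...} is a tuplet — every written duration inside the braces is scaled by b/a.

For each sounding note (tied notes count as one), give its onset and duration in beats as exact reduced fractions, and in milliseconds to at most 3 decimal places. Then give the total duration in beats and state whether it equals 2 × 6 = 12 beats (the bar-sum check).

1) 0.0ms=0b +532.544ms=3/2b
2) 532.544ms=3/2b +266.272ms=3/4b
3) 798.817ms=9/4b +266.272ms=3/4b
4) 1065.089ms=3b +1065.089ms=3b
5) 2130.178ms=6b +532.544ms=3/2b
6) 2662.722ms=15/2b +1597.633ms=9/2b
Σ=12b of 12 (169bpm 6/8) — PASS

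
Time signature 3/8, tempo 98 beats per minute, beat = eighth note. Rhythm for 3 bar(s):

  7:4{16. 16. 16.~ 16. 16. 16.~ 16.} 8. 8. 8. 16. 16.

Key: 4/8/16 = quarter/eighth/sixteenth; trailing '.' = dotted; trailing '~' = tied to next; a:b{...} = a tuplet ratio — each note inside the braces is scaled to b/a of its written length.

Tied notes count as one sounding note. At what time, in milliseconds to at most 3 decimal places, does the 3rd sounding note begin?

1. 0.0ms @ 0 + 262.391ms (3/7)
2. 262.391ms @ 3/7 + 262.391ms (3/7)
3. 524.781ms @ 6/7 + 524.781ms (6/7)
4. 1049.563ms @ 12/7 + 262.391ms (3/7)
5. 1311.953ms @ 15/7 + 524.781ms (6/7)
6. 1836.735ms @ 3 + 918.367ms (3/2)
7. 2755.102ms @ 9/2 + 918.367ms (3/2)
8. 3673.469ms @ 6 + 918.367ms (3/2)
9. 4591.837ms @ 15/2 + 459.184ms (3/4)
10. 5051.02ms @ 33/4 + 459.184ms (3/4)

note 3 onset = 6/7b = 524.781ms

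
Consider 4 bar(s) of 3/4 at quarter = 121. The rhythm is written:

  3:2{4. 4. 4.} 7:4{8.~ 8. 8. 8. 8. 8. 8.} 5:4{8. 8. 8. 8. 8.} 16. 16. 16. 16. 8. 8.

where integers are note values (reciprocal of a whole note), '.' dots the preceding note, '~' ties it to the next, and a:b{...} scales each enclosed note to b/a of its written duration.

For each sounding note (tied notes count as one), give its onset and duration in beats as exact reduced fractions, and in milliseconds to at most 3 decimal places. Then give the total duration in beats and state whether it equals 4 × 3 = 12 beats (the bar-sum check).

1) 0.0ms=0b +495.868ms=1b
2) 495.868ms=1b +495.868ms=1b
3) 991.736ms=2b +495.868ms=1b
4) 1487.603ms=3b +425.03ms=6/7b
5) 1912.633ms=27/7b +212.515ms=3/7b
6) 2125.148ms=30/7b +212.515ms=3/7b
7) 2337.662ms=33/7b +212.515ms=3/7b
8) 2550.177ms=36/7b +212.515ms=3/7b
9) 2762.692ms=39/7b +212.515ms=3/7b
10) 2975.207ms=6b +297.521ms=3/5b
11) 3272.727ms=33/5b +297.521ms=3/5b
12) 3570.248ms=36/5b +297.521ms=3/5b
13) 3867.769ms=39/5b +297.521ms=3/5b
14) 4165.289ms=42/5b +297.521ms=3/5b
15) 4462.81ms=9b +185.95ms=3/8b
16) 4648.76ms=75/8b +185.95ms=3/8b
17) 4834.711ms=39/4b +185.95ms=3/8b
18) 5020.661ms=81/8b +185.95ms=3/8b
19) 5206.612ms=21/2b +371.901ms=3/4b
20) 5578.512ms=45/4b +371.901ms=3/4b
Σ=12b of 12 (121bpm 3/4) — PASS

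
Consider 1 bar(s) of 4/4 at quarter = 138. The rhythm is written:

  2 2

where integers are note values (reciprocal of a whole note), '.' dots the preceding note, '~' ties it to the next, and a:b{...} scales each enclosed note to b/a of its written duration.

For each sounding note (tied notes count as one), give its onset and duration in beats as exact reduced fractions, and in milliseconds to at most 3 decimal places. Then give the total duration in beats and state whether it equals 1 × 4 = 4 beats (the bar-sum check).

1) 0.0ms=0b +869.565ms=2b
2) 869.565ms=2b +869.565ms=2b
Σ=4b of 4 (138bpm 4/4) — PASS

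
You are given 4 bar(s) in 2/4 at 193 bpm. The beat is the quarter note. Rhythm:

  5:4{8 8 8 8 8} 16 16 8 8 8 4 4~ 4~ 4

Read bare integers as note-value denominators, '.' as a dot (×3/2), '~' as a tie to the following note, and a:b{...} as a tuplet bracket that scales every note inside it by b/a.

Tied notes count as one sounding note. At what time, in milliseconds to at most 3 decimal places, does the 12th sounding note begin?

note 12 onset = 5b = 1554.404ms

1. 0.0ms @ 0 + 124.352ms (2/5)
2. 124.352ms @ 2/5 + 124.352ms (2/5)
3. 248.705ms @ 4/5 + 124.352ms (2/5)
4. 373.057ms @ 6/5 + 124.352ms (2/5)
5. 497.409ms @ 8/5 + 124.352ms (2/5)
6. 621.762ms @ 2 + 77.72ms (1/4)
7. 699.482ms @ 9/4 + 77.72ms (1/4)
8. 777.202ms @ 5/2 + 155.44ms (1/2)
9. 932.642ms @ 3 + 155.44ms (1/2)
10. 1088.083ms @ 7/2 + 155.44ms (1/2)
11. 1243.523ms @ 4 + 310.881ms (1)
12. 1554.404ms @ 5 + 932.642ms (3)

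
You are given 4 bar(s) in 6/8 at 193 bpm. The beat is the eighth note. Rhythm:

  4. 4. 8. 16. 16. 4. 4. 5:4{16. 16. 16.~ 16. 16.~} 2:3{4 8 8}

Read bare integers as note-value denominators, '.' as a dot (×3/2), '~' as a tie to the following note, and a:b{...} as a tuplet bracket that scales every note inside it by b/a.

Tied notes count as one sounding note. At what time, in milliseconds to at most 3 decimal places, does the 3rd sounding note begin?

1. 0.0ms @ 0 + 932.642ms (3)
2. 932.642ms @ 3 + 932.642ms (3)
3. 1865.285ms @ 6 + 466.321ms (3/2)
4. 2331.606ms @ 15/2 + 233.161ms (3/4)
5. 2564.767ms @ 33/4 + 233.161ms (3/4)
6. 2797.927ms @ 9 + 932.642ms (3)
7. 3730.57ms @ 12 + 932.642ms (3)
8. 4663.212ms @ 15 + 186.528ms (3/5)
9. 4849.741ms @ 78/5 + 186.528ms (3/5)
10. 5036.269ms @ 81/5 + 373.057ms (6/5)
11. 5409.326ms @ 87/5 + 1119.171ms (18/5)
12. 6528.497ms @ 21 + 466.321ms (3/2)
13. 6994.819ms @ 45/2 + 466.321ms (3/2)

note 3 onset = 6b = 1865.285ms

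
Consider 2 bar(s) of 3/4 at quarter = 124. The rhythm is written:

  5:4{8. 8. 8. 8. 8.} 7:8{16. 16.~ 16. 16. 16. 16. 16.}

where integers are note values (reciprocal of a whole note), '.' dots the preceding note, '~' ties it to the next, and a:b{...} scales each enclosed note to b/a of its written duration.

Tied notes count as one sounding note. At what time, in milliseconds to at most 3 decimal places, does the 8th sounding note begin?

note 8 onset = 30/7b = 2073.733ms

1. 0.0ms @ 0 + 290.323ms (3/5)
2. 290.323ms @ 3/5 + 290.323ms (3/5)
3. 580.645ms @ 6/5 + 290.323ms (3/5)
4. 870.968ms @ 9/5 + 290.323ms (3/5)
5. 1161.29ms @ 12/5 + 290.323ms (3/5)
6. 1451.613ms @ 3 + 207.373ms (3/7)
7. 1658.986ms @ 24/7 + 414.747ms (6/7)
8. 2073.733ms @ 30/7 + 207.373ms (3/7)
9. 2281.106ms @ 33/7 + 207.373ms (3/7)
10. 2488.479ms @ 36/7 + 207.373ms (3/7)
11. 2695.853ms @ 39/7 + 207.373ms (3/7)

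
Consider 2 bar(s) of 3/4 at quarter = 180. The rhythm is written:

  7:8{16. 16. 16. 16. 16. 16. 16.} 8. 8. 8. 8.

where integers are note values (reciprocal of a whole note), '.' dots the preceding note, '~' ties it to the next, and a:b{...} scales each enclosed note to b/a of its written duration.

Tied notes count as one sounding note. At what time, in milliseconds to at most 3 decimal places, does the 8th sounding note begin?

1. 0.0ms @ 0 + 142.857ms (3/7)
2. 142.857ms @ 3/7 + 142.857ms (3/7)
3. 285.714ms @ 6/7 + 142.857ms (3/7)
4. 428.571ms @ 9/7 + 142.857ms (3/7)
5. 571.429ms @ 12/7 + 142.857ms (3/7)
6. 714.286ms @ 15/7 + 142.857ms (3/7)
7. 857.143ms @ 18/7 + 142.857ms (3/7)
8. 1000.0ms @ 3 + 250.0ms (3/4)
9. 1250.0ms @ 15/4 + 250.0ms (3/4)
10. 1500.0ms @ 9/2 + 250.0ms (3/4)
11. 1750.0ms @ 21/4 + 250.0ms (3/4)

note 8 onset = 3b = 1000.0ms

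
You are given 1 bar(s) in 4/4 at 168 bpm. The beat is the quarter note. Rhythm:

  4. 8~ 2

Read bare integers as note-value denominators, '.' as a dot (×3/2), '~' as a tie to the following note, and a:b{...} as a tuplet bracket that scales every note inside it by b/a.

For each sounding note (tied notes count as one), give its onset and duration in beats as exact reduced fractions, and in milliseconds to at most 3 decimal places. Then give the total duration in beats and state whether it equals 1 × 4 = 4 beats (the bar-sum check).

1) 0.0ms=0b +535.714ms=3/2b
2) 535.714ms=3/2b +892.857ms=5/2b
Σ=4b of 4 (168bpm 4/4) — PASS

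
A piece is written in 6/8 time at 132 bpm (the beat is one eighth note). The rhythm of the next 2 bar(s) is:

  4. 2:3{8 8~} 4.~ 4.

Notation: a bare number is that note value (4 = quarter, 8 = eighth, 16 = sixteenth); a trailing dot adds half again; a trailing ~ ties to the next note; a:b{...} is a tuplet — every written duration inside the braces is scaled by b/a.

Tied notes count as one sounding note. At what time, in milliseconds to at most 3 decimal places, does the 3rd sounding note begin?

1. 0.0ms @ 0 + 1363.636ms (3)
2. 1363.636ms @ 3 + 681.818ms (3/2)
3. 2045.455ms @ 9/2 + 3409.091ms (15/2)

note 3 onset = 9/2b = 2045.455ms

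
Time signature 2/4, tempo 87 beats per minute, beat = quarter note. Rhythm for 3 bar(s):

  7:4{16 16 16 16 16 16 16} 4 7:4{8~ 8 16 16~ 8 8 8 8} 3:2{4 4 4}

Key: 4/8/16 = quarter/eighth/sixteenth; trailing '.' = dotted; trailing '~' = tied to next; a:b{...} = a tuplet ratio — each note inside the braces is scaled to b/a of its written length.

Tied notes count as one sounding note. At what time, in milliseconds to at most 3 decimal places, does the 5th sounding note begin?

1. 0.0ms @ 0 + 98.522ms (1/7)
2. 98.522ms @ 1/7 + 98.522ms (1/7)
3. 197.044ms @ 2/7 + 98.522ms (1/7)
4. 295.567ms @ 3/7 + 98.522ms (1/7)
5. 394.089ms @ 4/7 + 98.522ms (1/7)
6. 492.611ms @ 5/7 + 98.522ms (1/7)
7. 591.133ms @ 6/7 + 98.522ms (1/7)
8. 689.655ms @ 1 + 689.655ms (1)
9. 1379.31ms @ 2 + 394.089ms (4/7)
10. 1773.399ms @ 18/7 + 98.522ms (1/7)
11. 1871.921ms @ 19/7 + 295.567ms (3/7)
12. 2167.488ms @ 22/7 + 197.044ms (2/7)
13. 2364.532ms @ 24/7 + 197.044ms (2/7)
14. 2561.576ms @ 26/7 + 197.044ms (2/7)
15. 2758.621ms @ 4 + 459.77ms (2/3)
16. 3218.391ms @ 14/3 + 459.77ms (2/3)
17. 3678.161ms @ 16/3 + 459.77ms (2/3)

note 5 onset = 4/7b = 394.089ms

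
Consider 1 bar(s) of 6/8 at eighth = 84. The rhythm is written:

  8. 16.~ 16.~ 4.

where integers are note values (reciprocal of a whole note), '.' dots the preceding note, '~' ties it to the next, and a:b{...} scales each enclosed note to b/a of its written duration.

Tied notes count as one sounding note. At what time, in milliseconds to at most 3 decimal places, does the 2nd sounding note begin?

1. 0.0ms @ 0 + 1071.429ms (3/2)
2. 1071.429ms @ 3/2 + 3214.286ms (9/2)

note 2 onset = 3/2b = 1071.429ms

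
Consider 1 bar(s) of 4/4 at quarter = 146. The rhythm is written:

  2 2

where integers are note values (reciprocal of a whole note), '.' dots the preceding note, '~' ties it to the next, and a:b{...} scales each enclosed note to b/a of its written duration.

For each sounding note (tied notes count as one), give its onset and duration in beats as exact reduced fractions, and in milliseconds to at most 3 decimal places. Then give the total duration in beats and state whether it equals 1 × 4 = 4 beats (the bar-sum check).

1) 0.0ms=0b +821.918ms=2b
2) 821.918ms=2b +821.918ms=2b
Σ=4b of 4 (146bpm 4/4) — PASS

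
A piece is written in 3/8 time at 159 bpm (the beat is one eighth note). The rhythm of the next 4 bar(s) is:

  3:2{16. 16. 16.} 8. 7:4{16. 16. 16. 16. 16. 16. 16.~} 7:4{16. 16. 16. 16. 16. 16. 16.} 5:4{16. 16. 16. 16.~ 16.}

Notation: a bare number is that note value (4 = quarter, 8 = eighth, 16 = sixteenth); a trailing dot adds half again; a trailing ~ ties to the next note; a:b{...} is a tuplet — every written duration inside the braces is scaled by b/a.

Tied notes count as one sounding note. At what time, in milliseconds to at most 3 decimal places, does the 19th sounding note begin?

note 19 onset = 48/5b = 3622.642ms

1. 0.0ms @ 0 + 188.679ms (1/2)
2. 188.679ms @ 1/2 + 188.679ms (1/2)
3. 377.358ms @ 1 + 188.679ms (1/2)
4. 566.038ms @ 3/2 + 566.038ms (3/2)
5. 1132.075ms @ 3 + 161.725ms (3/7)
6. 1293.801ms @ 24/7 + 161.725ms (3/7)
7. 1455.526ms @ 27/7 + 161.725ms (3/7)
8. 1617.251ms @ 30/7 + 161.725ms (3/7)
9. 1778.976ms @ 33/7 + 161.725ms (3/7)
10. 1940.701ms @ 36/7 + 161.725ms (3/7)
11. 2102.426ms @ 39/7 + 323.45ms (6/7)
12. 2425.876ms @ 45/7 + 161.725ms (3/7)
13. 2587.601ms @ 48/7 + 161.725ms (3/7)
14. 2749.326ms @ 51/7 + 161.725ms (3/7)
15. 2911.051ms @ 54/7 + 161.725ms (3/7)
16. 3072.776ms @ 57/7 + 161.725ms (3/7)
17. 3234.501ms @ 60/7 + 161.725ms (3/7)
18. 3396.226ms @ 9 + 226.415ms (3/5)
19. 3622.642ms @ 48/5 + 226.415ms (3/5)
20. 3849.057ms @ 51/5 + 226.415ms (3/5)
21. 4075.472ms @ 54/5 + 452.83ms (6/5)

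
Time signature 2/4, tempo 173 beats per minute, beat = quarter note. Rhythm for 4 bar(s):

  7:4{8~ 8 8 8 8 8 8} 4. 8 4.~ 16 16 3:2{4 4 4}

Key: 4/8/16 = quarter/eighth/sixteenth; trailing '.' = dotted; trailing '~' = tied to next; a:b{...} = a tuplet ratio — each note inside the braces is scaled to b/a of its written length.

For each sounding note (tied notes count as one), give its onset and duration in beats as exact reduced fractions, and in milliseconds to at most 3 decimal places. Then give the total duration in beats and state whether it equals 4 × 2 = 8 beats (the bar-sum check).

1) 0.0ms=0b +198.183ms=4/7b
2) 198.183ms=4/7b +99.092ms=2/7b
3) 297.275ms=6/7b +99.092ms=2/7b
4) 396.367ms=8/7b +99.092ms=2/7b
5) 495.458ms=10/7b +99.092ms=2/7b
6) 594.55ms=12/7b +99.092ms=2/7b
7) 693.642ms=2b +520.231ms=3/2b
8) 1213.873ms=7/2b +173.41ms=1/2b
9) 1387.283ms=4b +606.936ms=7/4b
10) 1994.22ms=23/4b +86.705ms=1/4b
11) 2080.925ms=6b +231.214ms=2/3b
12) 2312.139ms=20/3b +231.214ms=2/3b
13) 2543.353ms=22/3b +231.214ms=2/3b
Σ=8b of 8 (173bpm 2/4) — PASS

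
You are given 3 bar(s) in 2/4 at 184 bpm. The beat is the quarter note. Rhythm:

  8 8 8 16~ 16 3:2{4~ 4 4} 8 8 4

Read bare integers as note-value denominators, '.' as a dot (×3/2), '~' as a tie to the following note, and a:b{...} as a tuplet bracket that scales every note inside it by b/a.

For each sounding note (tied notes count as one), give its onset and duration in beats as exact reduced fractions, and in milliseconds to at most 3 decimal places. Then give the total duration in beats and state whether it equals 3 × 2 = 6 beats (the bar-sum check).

1) 0.0ms=0b +163.043ms=1/2b
2) 163.043ms=1/2b +163.043ms=1/2b
3) 326.087ms=1b +163.043ms=1/2b
4) 489.13ms=3/2b +163.043ms=1/2b
5) 652.174ms=2b +434.783ms=4/3b
6) 1086.957ms=10/3b +217.391ms=2/3b
7) 1304.348ms=4b +163.043ms=1/2b
8) 1467.391ms=9/2b +163.043ms=1/2b
9) 1630.435ms=5b +326.087ms=1b
Σ=6b of 6 (184bpm 2/4) — PASS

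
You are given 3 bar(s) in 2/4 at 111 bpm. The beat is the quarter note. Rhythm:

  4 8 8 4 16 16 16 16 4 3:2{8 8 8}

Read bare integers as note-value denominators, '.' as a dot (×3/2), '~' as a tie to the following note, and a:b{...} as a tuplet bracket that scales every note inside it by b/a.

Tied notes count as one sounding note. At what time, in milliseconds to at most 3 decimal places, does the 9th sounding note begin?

note 9 onset = 4b = 2162.162ms

1. 0.0ms @ 0 + 540.541ms (1)
2. 540.541ms @ 1 + 270.27ms (1/2)
3. 810.811ms @ 3/2 + 270.27ms (1/2)
4. 1081.081ms @ 2 + 540.541ms (1)
5. 1621.622ms @ 3 + 135.135ms (1/4)
6. 1756.757ms @ 13/4 + 135.135ms (1/4)
7. 1891.892ms @ 7/2 + 135.135ms (1/4)
8. 2027.027ms @ 15/4 + 135.135ms (1/4)
9. 2162.162ms @ 4 + 540.541ms (1)
10. 2702.703ms @ 5 + 180.18ms (1/3)
11. 2882.883ms @ 16/3 + 180.18ms (1/3)
12. 3063.063ms @ 17/3 + 180.18ms (1/3)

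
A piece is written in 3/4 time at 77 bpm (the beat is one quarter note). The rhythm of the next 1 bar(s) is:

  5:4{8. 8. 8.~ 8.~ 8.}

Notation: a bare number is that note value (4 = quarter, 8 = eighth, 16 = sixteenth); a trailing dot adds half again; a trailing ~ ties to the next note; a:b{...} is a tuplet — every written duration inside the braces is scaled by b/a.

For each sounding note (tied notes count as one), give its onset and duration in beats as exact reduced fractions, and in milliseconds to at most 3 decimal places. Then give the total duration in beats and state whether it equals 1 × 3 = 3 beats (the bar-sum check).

1) 0.0ms=0b +467.532ms=3/5b
2) 467.532ms=3/5b +467.532ms=3/5b
3) 935.065ms=6/5b +1402.597ms=9/5b
Σ=3b of 3 (77bpm 3/4) — PASS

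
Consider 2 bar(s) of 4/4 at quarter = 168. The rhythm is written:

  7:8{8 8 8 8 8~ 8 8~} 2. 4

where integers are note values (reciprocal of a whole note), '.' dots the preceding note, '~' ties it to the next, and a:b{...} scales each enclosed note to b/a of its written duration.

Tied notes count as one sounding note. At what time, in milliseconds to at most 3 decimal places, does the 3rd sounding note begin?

1. 0.0ms @ 0 + 204.082ms (4/7)
2. 204.082ms @ 4/7 + 204.082ms (4/7)
3. 408.163ms @ 8/7 + 204.082ms (4/7)
4. 612.245ms @ 12/7 + 204.082ms (4/7)
5. 816.327ms @ 16/7 + 408.163ms (8/7)
6. 1224.49ms @ 24/7 + 1275.51ms (25/7)
7. 2500.0ms @ 7 + 357.143ms (1)

note 3 onset = 8/7b = 408.163ms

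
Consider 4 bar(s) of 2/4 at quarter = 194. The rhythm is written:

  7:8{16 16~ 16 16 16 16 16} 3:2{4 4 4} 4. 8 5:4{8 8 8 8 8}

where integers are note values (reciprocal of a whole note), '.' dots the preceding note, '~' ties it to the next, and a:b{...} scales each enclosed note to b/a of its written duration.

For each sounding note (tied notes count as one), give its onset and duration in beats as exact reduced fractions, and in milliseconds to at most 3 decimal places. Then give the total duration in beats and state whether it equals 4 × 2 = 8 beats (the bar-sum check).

1) 0.0ms=0b +88.365ms=2/7b
2) 88.365ms=2/7b +176.73ms=4/7b
3) 265.096ms=6/7b +88.365ms=2/7b
4) 353.461ms=8/7b +88.365ms=2/7b
5) 441.826ms=10/7b +88.365ms=2/7b
6) 530.191ms=12/7b +88.365ms=2/7b
7) 618.557ms=2b +206.186ms=2/3b
8) 824.742ms=8/3b +206.186ms=2/3b
9) 1030.928ms=10/3b +206.186ms=2/3b
10) 1237.113ms=4b +463.918ms=3/2b
11) 1701.031ms=11/2b +154.639ms=1/2b
12) 1855.67ms=6b +123.711ms=2/5b
13) 1979.381ms=32/5b +123.711ms=2/5b
14) 2103.093ms=34/5b +123.711ms=2/5b
15) 2226.804ms=36/5b +123.711ms=2/5b
16) 2350.515ms=38/5b +123.711ms=2/5b
Σ=8b of 8 (194bpm 2/4) — PASS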